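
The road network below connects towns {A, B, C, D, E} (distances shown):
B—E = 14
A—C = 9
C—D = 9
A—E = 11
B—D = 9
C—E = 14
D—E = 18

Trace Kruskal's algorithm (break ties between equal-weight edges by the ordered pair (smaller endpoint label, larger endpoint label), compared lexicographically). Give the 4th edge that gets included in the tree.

A-E

Kruskal: consider edges lightest-first.
A—C (9): add. Components now {A,C} {B} {D} {E}
B—D (9): add. Components now {A,C} {B,D} {E}
C—D (9): add. Components now {A,B,C,D} {E}
A—E (11): add. Components now {A,B,C,D,E}
The 4th edge added is A—E.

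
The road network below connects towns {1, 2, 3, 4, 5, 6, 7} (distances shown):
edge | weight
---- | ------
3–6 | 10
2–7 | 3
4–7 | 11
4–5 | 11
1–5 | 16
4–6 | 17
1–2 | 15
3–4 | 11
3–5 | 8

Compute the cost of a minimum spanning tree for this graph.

58

Grow the tree from 7 using Prim:
Step 1: cheapest edge leaving the tree is 2–7 (3); add 2.
Step 2: cheapest edge leaving the tree is 4–7 (11); add 4.
Step 3: cheapest edge leaving the tree is 3–4 (11); add 3.
Step 4: cheapest edge leaving the tree is 3–5 (8); add 5.
Step 5: cheapest edge leaving the tree is 3–6 (10); add 6.
Step 6: cheapest edge leaving the tree is 1–2 (15); add 1.
MST edges: 2–7, 4–7, 3–4, 3–5, 3–6, 1–2; total weight 3+11+11+8+10+15 = 58.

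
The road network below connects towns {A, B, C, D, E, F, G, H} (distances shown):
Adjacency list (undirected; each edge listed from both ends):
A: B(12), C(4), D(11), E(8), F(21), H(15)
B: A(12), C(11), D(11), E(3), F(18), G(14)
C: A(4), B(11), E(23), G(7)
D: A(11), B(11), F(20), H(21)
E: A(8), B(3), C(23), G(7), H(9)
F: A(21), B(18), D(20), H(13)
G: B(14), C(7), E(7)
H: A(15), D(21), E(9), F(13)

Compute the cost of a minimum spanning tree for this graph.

Kruskal's algorithm — process edges by increasing weight (ties by edge label):
B—E (3): add — endpoints in different components.
A—C (4): add — endpoints in different components.
C—G (7): add — endpoints in different components.
E—G (7): add — endpoints in different components.
A—E (8): skip — A and E already connected.
E—H (9): add — endpoints in different components.
A—D (11): add — endpoints in different components.
B—C (11): skip — B and C already connected.
B—D (11): skip — B and D already connected.
A—B (12): skip — A and B already connected.
F—H (13): add — endpoints in different components.
MST edges: B—E, A—C, C—G, E—G, E—H, A—D, F—H; total weight 3+4+7+7+9+11+13 = 54.

54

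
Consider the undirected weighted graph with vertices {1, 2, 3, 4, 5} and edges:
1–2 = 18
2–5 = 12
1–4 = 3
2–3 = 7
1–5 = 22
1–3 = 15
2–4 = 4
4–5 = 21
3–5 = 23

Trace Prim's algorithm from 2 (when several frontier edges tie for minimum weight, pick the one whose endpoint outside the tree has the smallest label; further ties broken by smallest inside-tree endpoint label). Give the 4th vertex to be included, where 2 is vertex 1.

3

Prim's algorithm from 2:
Step 1: cheapest edge leaving the tree is 2–4 (4); add 4.
Step 2: cheapest edge leaving the tree is 1–4 (3); add 1.
Step 3: cheapest edge leaving the tree is 2–3 (7); add 3.
Step 4: cheapest edge leaving the tree is 2–5 (12); add 5.
Vertex order: 2, 4, 1, 3, 5. The 4th vertex is 3.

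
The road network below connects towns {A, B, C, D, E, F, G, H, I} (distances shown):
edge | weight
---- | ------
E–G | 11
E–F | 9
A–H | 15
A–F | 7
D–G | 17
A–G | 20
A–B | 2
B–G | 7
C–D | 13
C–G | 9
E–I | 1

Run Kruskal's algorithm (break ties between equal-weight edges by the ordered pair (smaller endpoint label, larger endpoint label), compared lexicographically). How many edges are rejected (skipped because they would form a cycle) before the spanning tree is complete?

Kruskal: consider edges lightest-first.
E–I (1): add — endpoints in different components.
A–B (2): add — endpoints in different components.
A–F (7): add — endpoints in different components.
B–G (7): add — endpoints in different components.
C–G (9): add — endpoints in different components.
E–F (9): add — endpoints in different components.
E–G (11): skip — E and G already connected.
C–D (13): add — endpoints in different components.
A–H (15): add — endpoints in different components.
Edges rejected before the tree was complete: 1.

1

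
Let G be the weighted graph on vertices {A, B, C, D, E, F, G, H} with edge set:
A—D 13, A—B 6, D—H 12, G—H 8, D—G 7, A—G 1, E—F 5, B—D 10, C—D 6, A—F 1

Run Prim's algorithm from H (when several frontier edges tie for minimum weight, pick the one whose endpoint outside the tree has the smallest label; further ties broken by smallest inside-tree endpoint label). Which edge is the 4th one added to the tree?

E-F

Prim, starting at H.
Step 1: frontier [G—H 8, D—H 12] → take G—H (8); add G.
Step 2: frontier [A—G 1, D—G 7, D—H 12] → take A—G (1); add A.
Step 3: frontier [A—F 1, A—B 6, A—D 13, D—G 7, D—H 12] → take A—F (1); add F.
Step 4: frontier [A—B 6, A—D 13, E—F 5, D—G 7, D—H 12] → take E—F (5); add E.
Step 5: frontier [A—B 6, A—D 13, D—G 7, D—H 12] → take A—B (6); add B.
Step 6: frontier [A—D 13, B—D 10, D—G 7, D—H 12] → take D—G (7); add D.
Step 7: frontier [C—D 6] → take C—D (6); add C.
The 4th edge added is E—F.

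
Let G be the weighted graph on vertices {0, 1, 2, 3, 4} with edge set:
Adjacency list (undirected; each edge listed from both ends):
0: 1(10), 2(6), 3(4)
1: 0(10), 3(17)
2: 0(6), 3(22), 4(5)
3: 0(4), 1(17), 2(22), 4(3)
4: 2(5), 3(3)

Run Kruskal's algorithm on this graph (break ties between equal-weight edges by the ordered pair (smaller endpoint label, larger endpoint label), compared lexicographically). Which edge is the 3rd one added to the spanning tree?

2-4

Kruskal: consider edges lightest-first.
3 4 (3): add — endpoints in different components.
0 3 (4): add — endpoints in different components.
2 4 (5): add — endpoints in different components.
0 2 (6): skip — 0 and 2 already connected.
0 1 (10): add — endpoints in different components.
The 3rd edge added is 2 4.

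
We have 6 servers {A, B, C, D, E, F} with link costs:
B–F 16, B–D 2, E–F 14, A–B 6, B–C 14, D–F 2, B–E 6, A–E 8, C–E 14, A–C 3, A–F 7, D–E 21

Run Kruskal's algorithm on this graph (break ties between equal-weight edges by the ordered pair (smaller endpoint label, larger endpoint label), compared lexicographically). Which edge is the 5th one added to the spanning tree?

B-E

Sort edges by weight, then run Kruskal:
B–D (2): add. Components now {A} {B,D} {C} {E} {F}
D–F (2): add. Components now {A} {B,D,F} {C} {E}
A–C (3): add. Components now {A,C} {B,D,F} {E}
A–B (6): add. Components now {A,B,C,D,F} {E}
B–E (6): add. Components now {A,B,C,D,E,F}
The 5th edge added is B–E.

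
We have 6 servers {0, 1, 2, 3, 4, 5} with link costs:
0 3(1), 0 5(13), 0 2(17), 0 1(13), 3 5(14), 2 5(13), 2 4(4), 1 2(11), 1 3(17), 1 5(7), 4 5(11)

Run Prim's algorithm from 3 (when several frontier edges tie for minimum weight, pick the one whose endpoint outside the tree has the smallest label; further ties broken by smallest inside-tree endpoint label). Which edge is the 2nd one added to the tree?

0-1

Prim, starting at 3.
Step 1: frontier [0 3 1, 3 5 14, 1 3 17] → take 0 3 (1); add 0.
Step 2: frontier [0 1 13, 0 5 13, 0 2 17, 3 5 14, 1 3 17] → take 0 1 (13); add 1.
Step 3: frontier [0 5 13, 0 2 17, 1 5 7, 1 2 11, 3 5 14] → take 1 5 (7); add 5.
Step 4: frontier [0 2 17, 1 2 11, 4 5 11, 2 5 13] → take 1 2 (11); add 2.
Step 5: frontier [2 4 4, 4 5 11] → take 2 4 (4); add 4.
The 2nd edge added is 0 1.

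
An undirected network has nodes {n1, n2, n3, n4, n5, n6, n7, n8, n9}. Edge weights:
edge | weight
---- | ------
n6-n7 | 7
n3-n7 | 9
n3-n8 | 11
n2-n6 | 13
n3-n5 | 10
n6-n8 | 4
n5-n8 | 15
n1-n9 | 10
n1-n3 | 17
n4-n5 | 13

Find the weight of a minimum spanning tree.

Grow the tree from n7 using Prim:
Step 1: cheapest edge leaving the tree is n6-n7 (7); add n6.
Step 2: cheapest edge leaving the tree is n6-n8 (4); add n8.
Step 3: cheapest edge leaving the tree is n3-n7 (9); add n3.
Step 4: cheapest edge leaving the tree is n3-n5 (10); add n5.
Step 5: cheapest edge leaving the tree is n2-n6 (13); add n2.
Step 6: cheapest edge leaving the tree is n4-n5 (13); add n4.
Step 7: cheapest edge leaving the tree is n1-n3 (17); add n1.
Step 8: cheapest edge leaving the tree is n1-n9 (10); add n9.
MST edges: n6-n7, n6-n8, n3-n7, n3-n5, n2-n6, n4-n5, n1-n3, n1-n9; total weight 7+4+9+10+13+13+17+10 = 83.

83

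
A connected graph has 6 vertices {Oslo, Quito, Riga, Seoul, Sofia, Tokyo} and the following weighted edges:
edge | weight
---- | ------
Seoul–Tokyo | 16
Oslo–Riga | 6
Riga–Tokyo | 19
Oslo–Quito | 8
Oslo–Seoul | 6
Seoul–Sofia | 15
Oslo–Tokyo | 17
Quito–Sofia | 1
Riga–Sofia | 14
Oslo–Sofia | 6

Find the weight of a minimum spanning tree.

Kruskal: consider edges lightest-first.
Quito–Sofia (1): add. Components now {Seoul} {Quito,Sofia} {Tokyo} {Riga} {Oslo}
Oslo–Riga (6): add. Components now {Seoul} {Quito,Sofia} {Tokyo} {Oslo,Riga}
Oslo–Seoul (6): add. Components now {Oslo,Riga,Seoul} {Quito,Sofia} {Tokyo}
Oslo–Sofia (6): add. Components now {Oslo,Quito,Riga,Seoul,Sofia} {Tokyo}
Oslo–Quito (8): skip — Quito and Oslo already connected.
Riga–Sofia (14): skip — Sofia and Riga already connected.
Seoul–Sofia (15): skip — Seoul and Sofia already connected.
Seoul–Tokyo (16): add. Components now {Oslo,Quito,Riga,Seoul,Sofia,Tokyo}
MST edges: Quito–Sofia, Oslo–Riga, Oslo–Seoul, Oslo–Sofia, Seoul–Tokyo; total weight 1+6+6+6+16 = 35.

35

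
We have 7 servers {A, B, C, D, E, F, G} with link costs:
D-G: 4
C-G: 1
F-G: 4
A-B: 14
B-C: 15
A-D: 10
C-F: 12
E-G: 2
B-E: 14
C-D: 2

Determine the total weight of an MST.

Kruskal: consider edges lightest-first.
C-G (1): add — endpoints in different components.
C-D (2): add — endpoints in different components.
E-G (2): add — endpoints in different components.
D-G (4): skip — D and G already connected.
F-G (4): add — endpoints in different components.
A-D (10): add — endpoints in different components.
C-F (12): skip — C and F already connected.
A-B (14): add — endpoints in different components.
MST edges: C-G, C-D, E-G, F-G, A-D, A-B; total weight 1+2+2+4+10+14 = 33.

33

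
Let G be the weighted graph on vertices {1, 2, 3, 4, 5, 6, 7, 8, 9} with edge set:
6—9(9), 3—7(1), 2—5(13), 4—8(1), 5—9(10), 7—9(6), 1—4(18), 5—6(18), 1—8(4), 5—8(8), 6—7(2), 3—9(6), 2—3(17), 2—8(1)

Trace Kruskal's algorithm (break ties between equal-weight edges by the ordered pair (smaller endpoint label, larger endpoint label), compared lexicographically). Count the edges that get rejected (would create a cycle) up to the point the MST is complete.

2

Kruskal's algorithm — process edges by increasing weight (ties by edge label):
2—8 (1): add — endpoints in different components.
3—7 (1): add — endpoints in different components.
4—8 (1): add — endpoints in different components.
6—7 (2): add — endpoints in different components.
1—8 (4): add — endpoints in different components.
3—9 (6): add — endpoints in different components.
7—9 (6): skip — 7 and 9 already connected.
5—8 (8): add — endpoints in different components.
6—9 (9): skip — 6 and 9 already connected.
5—9 (10): add — endpoints in different components.
Edges rejected before the tree was complete: 2.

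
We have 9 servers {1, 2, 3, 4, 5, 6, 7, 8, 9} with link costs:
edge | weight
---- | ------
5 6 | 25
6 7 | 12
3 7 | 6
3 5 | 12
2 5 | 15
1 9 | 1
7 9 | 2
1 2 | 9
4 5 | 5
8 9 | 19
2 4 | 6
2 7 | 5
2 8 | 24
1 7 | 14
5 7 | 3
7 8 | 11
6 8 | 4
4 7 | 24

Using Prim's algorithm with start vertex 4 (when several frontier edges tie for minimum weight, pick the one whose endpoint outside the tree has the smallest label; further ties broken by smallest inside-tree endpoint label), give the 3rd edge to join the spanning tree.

7-9

Prim, starting at 4.
Step 1: cheapest edge leaving the tree is 4 5 (5); add 5.
Step 2: cheapest edge leaving the tree is 5 7 (3); add 7.
Step 3: cheapest edge leaving the tree is 7 9 (2); add 9.
Step 4: cheapest edge leaving the tree is 1 9 (1); add 1.
Step 5: cheapest edge leaving the tree is 2 7 (5); add 2.
Step 6: cheapest edge leaving the tree is 3 7 (6); add 3.
Step 7: cheapest edge leaving the tree is 7 8 (11); add 8.
Step 8: cheapest edge leaving the tree is 6 8 (4); add 6.
The 3rd edge added is 7 9.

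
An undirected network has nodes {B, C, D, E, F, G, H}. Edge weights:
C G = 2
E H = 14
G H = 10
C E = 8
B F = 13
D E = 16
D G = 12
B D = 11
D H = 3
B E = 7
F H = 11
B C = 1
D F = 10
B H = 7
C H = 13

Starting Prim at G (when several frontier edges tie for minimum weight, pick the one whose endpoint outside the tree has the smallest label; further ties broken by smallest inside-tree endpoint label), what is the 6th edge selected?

Prim's algorithm from G:
Step 1: cheapest edge leaving the tree is C G (2); add C.
Step 2: cheapest edge leaving the tree is B C (1); add B.
Step 3: cheapest edge leaving the tree is B E (7); add E.
Step 4: cheapest edge leaving the tree is B H (7); add H.
Step 5: cheapest edge leaving the tree is D H (3); add D.
Step 6: cheapest edge leaving the tree is D F (10); add F.
The 6th edge added is D F.

D-F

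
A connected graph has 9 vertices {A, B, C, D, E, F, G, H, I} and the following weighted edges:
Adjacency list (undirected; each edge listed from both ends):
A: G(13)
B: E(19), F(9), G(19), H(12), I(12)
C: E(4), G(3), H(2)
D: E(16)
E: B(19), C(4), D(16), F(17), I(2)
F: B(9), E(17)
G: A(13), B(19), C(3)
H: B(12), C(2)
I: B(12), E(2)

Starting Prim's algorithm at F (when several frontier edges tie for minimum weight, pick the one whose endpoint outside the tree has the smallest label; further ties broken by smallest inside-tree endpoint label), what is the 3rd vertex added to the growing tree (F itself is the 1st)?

Prim, starting at F.
Step 1: frontier [B F 9, E F 17] → take B F (9); add B.
Step 2: frontier [B H 12, B I 12, B E 19, B G 19, E F 17] → take B H (12); add H.
Step 3: frontier [B I 12, B E 19, B G 19, E F 17, C H 2] → take C H (2); add C.
Step 4: frontier [B I 12, B E 19, B G 19, C G 3, C E 4, E F 17] → take C G (3); add G.
Step 5: frontier [B I 12, B E 19, C E 4, E F 17, A G 13] → take C E (4); add E.
Step 6: frontier [B I 12, E I 2, D E 16, A G 13] → take E I (2); add I.
Step 7: frontier [D E 16, A G 13] → take A G (13); add A.
Step 8: frontier [D E 16] → take D E (16); add D.
Vertex order: F, B, H, C, G, E, I, A, D. The 3rd vertex is H.

H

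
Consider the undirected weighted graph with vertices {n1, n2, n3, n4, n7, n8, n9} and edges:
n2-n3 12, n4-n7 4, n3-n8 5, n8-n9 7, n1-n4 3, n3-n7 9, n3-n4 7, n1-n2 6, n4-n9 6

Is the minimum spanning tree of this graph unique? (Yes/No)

No

Kruskal's algorithm — process edges by increasing weight (ties by edge label):
n1-n4 (3): add. Components now {n8} {n1,n4} {n2} {n3} {n7} {n9}
n4-n7 (4): add. Components now {n8} {n1,n4,n7} {n2} {n3} {n9}
n3-n8 (5): add. Components now {n3,n8} {n1,n4,n7} {n2} {n9}
n1-n2 (6): add. Components now {n3,n8} {n1,n2,n4,n7} {n9}
n4-n9 (6): add. Components now {n3,n8} {n1,n2,n4,n7,n9}
n3-n4 (7): add. Components now {n1,n2,n3,n4,n7,n8,n9}
Non-tree edge n8-n9 has weight 7, equal to the heaviest edge on its tree cycle — swapping gives another MST of the same weight. Not unique.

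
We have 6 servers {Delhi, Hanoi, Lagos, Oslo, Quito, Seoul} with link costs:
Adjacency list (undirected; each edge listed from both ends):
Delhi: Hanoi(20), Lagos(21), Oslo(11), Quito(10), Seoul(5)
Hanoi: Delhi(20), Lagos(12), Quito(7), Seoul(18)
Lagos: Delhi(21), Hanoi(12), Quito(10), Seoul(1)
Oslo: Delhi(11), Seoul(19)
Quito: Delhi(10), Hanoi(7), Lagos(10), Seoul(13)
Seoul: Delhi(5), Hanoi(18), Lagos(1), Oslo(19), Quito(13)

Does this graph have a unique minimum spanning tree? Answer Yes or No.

No

Kruskal's algorithm — process edges by increasing weight (ties by edge label):
Lagos–Seoul (1): add. Components now {Hanoi} {Oslo} {Lagos,Seoul} {Delhi} {Quito}
Delhi–Seoul (5): add. Components now {Hanoi} {Oslo} {Delhi,Lagos,Seoul} {Quito}
Hanoi–Quito (7): add. Components now {Hanoi,Quito} {Oslo} {Delhi,Lagos,Seoul}
Delhi–Quito (10): add. Components now {Delhi,Hanoi,Lagos,Quito,Seoul} {Oslo}
Lagos–Quito (10): skip — Lagos and Quito already connected.
Delhi–Oslo (11): add. Components now {Delhi,Hanoi,Lagos,Oslo,Quito,Seoul}
Non-tree edge Lagos–Quito has weight 10, equal to the heaviest edge on its tree cycle — swapping gives another MST of the same weight. Not unique.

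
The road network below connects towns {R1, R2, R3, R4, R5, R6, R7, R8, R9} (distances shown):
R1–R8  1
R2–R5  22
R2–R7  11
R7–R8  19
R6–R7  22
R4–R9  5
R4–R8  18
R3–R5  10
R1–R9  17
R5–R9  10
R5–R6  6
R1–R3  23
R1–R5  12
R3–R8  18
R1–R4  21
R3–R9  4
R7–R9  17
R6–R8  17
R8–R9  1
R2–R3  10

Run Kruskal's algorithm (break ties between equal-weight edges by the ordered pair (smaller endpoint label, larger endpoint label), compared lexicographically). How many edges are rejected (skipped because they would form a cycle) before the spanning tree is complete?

1

Kruskal: consider edges lightest-first.
R1–R8 (1): add — endpoints in different components.
R8–R9 (1): add — endpoints in different components.
R3–R9 (4): add — endpoints in different components.
R4–R9 (5): add — endpoints in different components.
R5–R6 (6): add — endpoints in different components.
R2–R3 (10): add — endpoints in different components.
R3–R5 (10): add — endpoints in different components.
R5–R9 (10): skip — R5 and R9 already connected.
R2–R7 (11): add — endpoints in different components.
Edges rejected before the tree was complete: 1.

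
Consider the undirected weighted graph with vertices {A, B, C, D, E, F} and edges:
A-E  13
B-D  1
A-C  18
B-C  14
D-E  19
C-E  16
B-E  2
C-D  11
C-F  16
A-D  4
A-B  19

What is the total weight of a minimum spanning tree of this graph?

34

Sort edges by weight, then run Kruskal:
B-D (1): add. Components now {A} {B,D} {C} {E} {F}
B-E (2): add. Components now {A} {B,D,E} {C} {F}
A-D (4): add. Components now {A,B,D,E} {C} {F}
C-D (11): add. Components now {A,B,C,D,E} {F}
A-E (13): skip — A and E already connected.
B-C (14): skip — B and C already connected.
C-E (16): skip — C and E already connected.
C-F (16): add. Components now {A,B,C,D,E,F}
MST edges: B-D, B-E, A-D, C-D, C-F; total weight 1+2+4+11+16 = 34.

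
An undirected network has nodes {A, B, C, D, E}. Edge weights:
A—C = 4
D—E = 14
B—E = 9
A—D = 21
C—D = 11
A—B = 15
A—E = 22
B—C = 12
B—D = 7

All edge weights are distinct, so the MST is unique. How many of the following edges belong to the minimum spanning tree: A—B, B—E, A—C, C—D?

3

Kruskal: consider edges lightest-first.
A—C (4): add — endpoints in different components.
B—D (7): add — endpoints in different components.
B—E (9): add — endpoints in different components.
C—D (11): add — endpoints in different components.
MST edge set: {A—C, B—D, B—E, C—D}.
Of the listed edges, {B—E, A—C, C—D} are in the MST → 3.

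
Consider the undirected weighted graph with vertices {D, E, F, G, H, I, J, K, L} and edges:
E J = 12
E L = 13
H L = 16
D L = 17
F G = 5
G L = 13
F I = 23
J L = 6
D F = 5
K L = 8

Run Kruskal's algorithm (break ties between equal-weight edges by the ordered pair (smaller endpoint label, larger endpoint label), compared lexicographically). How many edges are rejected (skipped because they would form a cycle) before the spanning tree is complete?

Kruskal: consider edges lightest-first.
D F (5): add — endpoints in different components.
F G (5): add — endpoints in different components.
J L (6): add — endpoints in different components.
K L (8): add — endpoints in different components.
E J (12): add — endpoints in different components.
E L (13): skip — E and L already connected.
G L (13): add — endpoints in different components.
H L (16): add — endpoints in different components.
D L (17): skip — D and L already connected.
F I (23): add — endpoints in different components.
Edges rejected before the tree was complete: 2.

2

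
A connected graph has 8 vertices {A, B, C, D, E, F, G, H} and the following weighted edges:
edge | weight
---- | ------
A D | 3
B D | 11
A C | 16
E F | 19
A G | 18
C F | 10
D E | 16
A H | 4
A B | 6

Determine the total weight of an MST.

Kruskal's algorithm — process edges by increasing weight (ties by edge label):
A D (3): add — endpoints in different components.
A H (4): add — endpoints in different components.
A B (6): add — endpoints in different components.
C F (10): add — endpoints in different components.
B D (11): skip — B and D already connected.
A C (16): add — endpoints in different components.
D E (16): add — endpoints in different components.
A G (18): add — endpoints in different components.
MST edges: A D, A H, A B, C F, A C, D E, A G; total weight 3+4+6+10+16+16+18 = 73.

73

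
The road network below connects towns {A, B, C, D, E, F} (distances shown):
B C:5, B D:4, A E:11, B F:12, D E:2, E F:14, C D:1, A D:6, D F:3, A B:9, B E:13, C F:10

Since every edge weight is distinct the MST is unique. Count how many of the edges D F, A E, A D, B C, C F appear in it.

2

Kruskal's algorithm — process edges by increasing weight (ties by edge label):
C D (1): add — endpoints in different components.
D E (2): add — endpoints in different components.
D F (3): add — endpoints in different components.
B D (4): add — endpoints in different components.
B C (5): skip — B and C already connected.
A D (6): add — endpoints in different components.
MST edge set: {C D, D E, D F, B D, A D}.
Of the listed edges, {D F, A D} are in the MST → 2.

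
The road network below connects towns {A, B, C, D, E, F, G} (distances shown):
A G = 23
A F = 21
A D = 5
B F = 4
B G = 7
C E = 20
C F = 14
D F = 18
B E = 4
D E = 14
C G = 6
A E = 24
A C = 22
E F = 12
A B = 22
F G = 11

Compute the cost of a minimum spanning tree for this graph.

40

Grow the tree from G using Prim:
Step 1: cheapest edge leaving the tree is C G (6); add C.
Step 2: cheapest edge leaving the tree is B G (7); add B.
Step 3: cheapest edge leaving the tree is B E (4); add E.
Step 4: cheapest edge leaving the tree is B F (4); add F.
Step 5: cheapest edge leaving the tree is D E (14); add D.
Step 6: cheapest edge leaving the tree is A D (5); add A.
MST edges: C G, B G, B E, B F, D E, A D; total weight 6+7+4+4+14+5 = 40.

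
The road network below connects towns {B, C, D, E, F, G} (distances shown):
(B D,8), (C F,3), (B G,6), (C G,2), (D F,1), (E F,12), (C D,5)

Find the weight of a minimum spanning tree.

24

Prim, starting at E.
Step 1: cheapest edge leaving the tree is E F (12); add F.
Step 2: cheapest edge leaving the tree is D F (1); add D.
Step 3: cheapest edge leaving the tree is C F (3); add C.
Step 4: cheapest edge leaving the tree is C G (2); add G.
Step 5: cheapest edge leaving the tree is B G (6); add B.
MST edges: E F, D F, C F, C G, B G; total weight 12+1+3+2+6 = 24.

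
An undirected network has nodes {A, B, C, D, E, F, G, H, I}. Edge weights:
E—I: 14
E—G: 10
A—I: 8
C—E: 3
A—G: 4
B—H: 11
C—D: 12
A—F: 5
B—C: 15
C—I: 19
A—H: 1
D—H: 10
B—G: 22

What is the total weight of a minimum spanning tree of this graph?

Kruskal: consider edges lightest-first.
A—H (1): add — endpoints in different components.
C—E (3): add — endpoints in different components.
A—G (4): add — endpoints in different components.
A—F (5): add — endpoints in different components.
A—I (8): add — endpoints in different components.
D—H (10): add — endpoints in different components.
E—G (10): add — endpoints in different components.
B—H (11): add — endpoints in different components.
MST edges: A—H, C—E, A—G, A—F, A—I, D—H, E—G, B—H; total weight 1+3+4+5+8+10+10+11 = 52.

52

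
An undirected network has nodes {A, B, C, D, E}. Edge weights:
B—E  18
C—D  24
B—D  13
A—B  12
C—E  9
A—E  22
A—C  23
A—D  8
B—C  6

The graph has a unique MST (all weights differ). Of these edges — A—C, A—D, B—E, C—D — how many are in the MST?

1

Sort edges by weight, then run Kruskal:
B—C (6): add. Components now {A} {B,C} {D} {E}
A—D (8): add. Components now {A,D} {B,C} {E}
C—E (9): add. Components now {A,D} {B,C,E}
A—B (12): add. Components now {A,B,C,D,E}
MST edge set: {B—C, A—D, C—E, A—B}.
Of the listed edges, {A—D} are in the MST → 1.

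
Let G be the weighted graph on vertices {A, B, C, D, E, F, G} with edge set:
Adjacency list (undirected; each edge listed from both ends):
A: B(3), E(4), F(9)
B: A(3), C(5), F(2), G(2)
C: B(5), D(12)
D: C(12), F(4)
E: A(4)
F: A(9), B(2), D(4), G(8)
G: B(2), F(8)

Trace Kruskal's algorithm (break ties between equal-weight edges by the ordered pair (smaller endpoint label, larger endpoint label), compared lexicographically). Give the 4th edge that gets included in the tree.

Sort edges by weight, then run Kruskal:
B—F (2): add. Components now {A} {B,F} {C} {D} {E} {G}
B—G (2): add. Components now {A} {B,F,G} {C} {D} {E}
A—B (3): add. Components now {A,B,F,G} {C} {D} {E}
A—E (4): add. Components now {A,B,E,F,G} {C} {D}
D—F (4): add. Components now {A,B,D,E,F,G} {C}
B—C (5): add. Components now {A,B,C,D,E,F,G}
The 4th edge added is A—E.

A-E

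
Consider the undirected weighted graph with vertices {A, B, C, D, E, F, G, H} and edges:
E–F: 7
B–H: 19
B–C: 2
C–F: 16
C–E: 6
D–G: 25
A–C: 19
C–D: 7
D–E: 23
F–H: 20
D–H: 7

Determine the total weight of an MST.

73

Sort edges by weight, then run Kruskal:
B–C (2): add — endpoints in different components.
C–E (6): add — endpoints in different components.
C–D (7): add — endpoints in different components.
D–H (7): add — endpoints in different components.
E–F (7): add — endpoints in different components.
C–F (16): skip — C and F already connected.
A–C (19): add — endpoints in different components.
B–H (19): skip — B and H already connected.
F–H (20): skip — F and H already connected.
D–E (23): skip — D and E already connected.
D–G (25): add — endpoints in different components.
MST edges: B–C, C–E, C–D, D–H, E–F, A–C, D–G; total weight 2+6+7+7+7+19+25 = 73.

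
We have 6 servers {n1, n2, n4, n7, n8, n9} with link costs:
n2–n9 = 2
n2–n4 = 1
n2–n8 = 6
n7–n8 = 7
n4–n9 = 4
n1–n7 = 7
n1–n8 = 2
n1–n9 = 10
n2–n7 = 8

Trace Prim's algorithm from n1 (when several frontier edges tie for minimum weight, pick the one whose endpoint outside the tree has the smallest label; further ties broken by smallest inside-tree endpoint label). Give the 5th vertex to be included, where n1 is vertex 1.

Prim's algorithm from n1:
Step 1: frontier [n1–n8 2, n1–n7 7, n1–n9 10] → take n1–n8 (2); add n8.
Step 2: frontier [n1–n7 7, n1–n9 10, n2–n8 6, n7–n8 7] → take n2–n8 (6); add n2.
Step 3: frontier [n1–n7 7, n1–n9 10, n2–n4 1, n2–n9 2, n2–n7 8, n7–n8 7] → take n2–n4 (1); add n4.
Step 4: frontier [n1–n7 7, n1–n9 10, n2–n9 2, n2–n7 8, n4–n9 4, n7–n8 7] → take n2–n9 (2); add n9.
Step 5: frontier [n1–n7 7, n2–n7 8, n7–n8 7] → take n1–n7 (7); add n7.
Vertex order: n1, n8, n2, n4, n9, n7. The 5th vertex is n9.

n9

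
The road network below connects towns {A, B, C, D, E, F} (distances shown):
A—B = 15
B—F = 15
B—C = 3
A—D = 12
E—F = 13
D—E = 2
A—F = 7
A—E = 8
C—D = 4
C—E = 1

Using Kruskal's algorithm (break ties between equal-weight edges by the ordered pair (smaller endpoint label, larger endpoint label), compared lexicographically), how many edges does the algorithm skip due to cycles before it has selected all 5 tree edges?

Kruskal's algorithm — process edges by increasing weight (ties by edge label):
C—E (1): add. Components now {A} {B} {C,E} {D} {F}
D—E (2): add. Components now {A} {B} {C,D,E} {F}
B—C (3): add. Components now {A} {B,C,D,E} {F}
C—D (4): skip — C and D already connected.
A—F (7): add. Components now {A,F} {B,C,D,E}
A—E (8): add. Components now {A,B,C,D,E,F}
Edges rejected before the tree was complete: 1.

1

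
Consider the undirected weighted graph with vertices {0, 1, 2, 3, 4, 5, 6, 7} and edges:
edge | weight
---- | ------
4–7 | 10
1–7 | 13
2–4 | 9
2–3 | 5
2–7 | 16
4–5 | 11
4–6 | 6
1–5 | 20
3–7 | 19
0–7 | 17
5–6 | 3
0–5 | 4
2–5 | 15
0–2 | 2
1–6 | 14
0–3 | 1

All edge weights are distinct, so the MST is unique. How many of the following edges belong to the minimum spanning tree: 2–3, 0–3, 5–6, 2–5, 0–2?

Kruskal's algorithm — process edges by increasing weight (ties by edge label):
0–3 (1): add — endpoints in different components.
0–2 (2): add — endpoints in different components.
5–6 (3): add — endpoints in different components.
0–5 (4): add — endpoints in different components.
2–3 (5): skip — 2 and 3 already connected.
4–6 (6): add — endpoints in different components.
2–4 (9): skip — 2 and 4 already connected.
4–7 (10): add — endpoints in different components.
4–5 (11): skip — 4 and 5 already connected.
1–7 (13): add — endpoints in different components.
MST edge set: {0–3, 0–2, 5–6, 0–5, 4–6, 4–7, 1–7}.
Of the listed edges, {0–3, 5–6, 0–2} are in the MST → 3.

3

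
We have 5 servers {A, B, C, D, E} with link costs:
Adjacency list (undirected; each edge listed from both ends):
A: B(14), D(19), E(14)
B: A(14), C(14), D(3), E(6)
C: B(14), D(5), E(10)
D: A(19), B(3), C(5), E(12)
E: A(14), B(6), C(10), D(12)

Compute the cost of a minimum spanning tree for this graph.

Prim's algorithm from E:
Step 1: cheapest edge leaving the tree is B–E (6); add B.
Step 2: cheapest edge leaving the tree is B–D (3); add D.
Step 3: cheapest edge leaving the tree is C–D (5); add C.
Step 4: cheapest edge leaving the tree is A–B (14); add A.
MST edges: B–E, B–D, C–D, A–B; total weight 6+3+5+14 = 28.

28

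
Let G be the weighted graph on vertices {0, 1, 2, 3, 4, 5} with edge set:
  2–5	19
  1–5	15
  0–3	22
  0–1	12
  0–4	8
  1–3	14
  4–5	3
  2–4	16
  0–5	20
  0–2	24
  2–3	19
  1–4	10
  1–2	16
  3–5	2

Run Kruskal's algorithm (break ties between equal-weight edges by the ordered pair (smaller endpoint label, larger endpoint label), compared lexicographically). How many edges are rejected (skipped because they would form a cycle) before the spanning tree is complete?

3

Kruskal's algorithm — process edges by increasing weight (ties by edge label):
3–5 (2): add — endpoints in different components.
4–5 (3): add — endpoints in different components.
0–4 (8): add — endpoints in different components.
1–4 (10): add — endpoints in different components.
0–1 (12): skip — 0 and 1 already connected.
1–3 (14): skip — 1 and 3 already connected.
1–5 (15): skip — 1 and 5 already connected.
1–2 (16): add — endpoints in different components.
Edges rejected before the tree was complete: 3.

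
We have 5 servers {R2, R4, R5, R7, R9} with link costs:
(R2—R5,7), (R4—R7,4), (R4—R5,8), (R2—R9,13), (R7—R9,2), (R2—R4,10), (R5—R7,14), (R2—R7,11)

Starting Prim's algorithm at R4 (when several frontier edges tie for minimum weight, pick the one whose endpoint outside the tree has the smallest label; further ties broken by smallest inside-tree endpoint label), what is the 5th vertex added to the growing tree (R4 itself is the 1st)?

R2

Grow the tree from R4 using Prim:
Step 1: frontier [R4—R7 4, R4—R5 8, R2—R4 10] → take R4—R7 (4); add R7.
Step 2: frontier [R4—R5 8, R2—R4 10, R7—R9 2, R2—R7 11, R5—R7 14] → take R7—R9 (2); add R9.
Step 3: frontier [R4—R5 8, R2—R4 10, R2—R7 11, R5—R7 14, R2—R9 13] → take R4—R5 (8); add R5.
Step 4: frontier [R2—R4 10, R2—R5 7, R2—R7 11, R2—R9 13] → take R2—R5 (7); add R2.
Vertex order: R4, R7, R9, R5, R2. The 5th vertex is R2.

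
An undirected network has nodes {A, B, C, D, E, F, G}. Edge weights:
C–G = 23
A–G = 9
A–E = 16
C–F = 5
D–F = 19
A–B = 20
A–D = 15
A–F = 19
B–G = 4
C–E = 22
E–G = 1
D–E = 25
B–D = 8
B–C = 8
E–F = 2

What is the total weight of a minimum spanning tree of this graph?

29

Sort edges by weight, then run Kruskal:
E–G (1): add. Components now {A} {B} {C} {D} {E,G} {F}
E–F (2): add. Components now {A} {B} {C} {D} {E,F,G}
B–G (4): add. Components now {A} {B,E,F,G} {C} {D}
C–F (5): add. Components now {A} {B,C,E,F,G} {D}
B–C (8): skip — B and C already connected.
B–D (8): add. Components now {A} {B,C,D,E,F,G}
A–G (9): add. Components now {A,B,C,D,E,F,G}
MST edges: E–G, E–F, B–G, C–F, B–D, A–G; total weight 1+2+4+5+8+9 = 29.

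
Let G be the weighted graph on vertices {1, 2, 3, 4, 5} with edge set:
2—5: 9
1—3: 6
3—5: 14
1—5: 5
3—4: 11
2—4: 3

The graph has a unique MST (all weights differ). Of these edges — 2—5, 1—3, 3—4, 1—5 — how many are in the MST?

Sort edges by weight, then run Kruskal:
2—4 (3): add — endpoints in different components.
1—5 (5): add — endpoints in different components.
1—3 (6): add — endpoints in different components.
2—5 (9): add — endpoints in different components.
MST edge set: {2—4, 1—5, 1—3, 2—5}.
Of the listed edges, {2—5, 1—3, 1—5} are in the MST → 3.

3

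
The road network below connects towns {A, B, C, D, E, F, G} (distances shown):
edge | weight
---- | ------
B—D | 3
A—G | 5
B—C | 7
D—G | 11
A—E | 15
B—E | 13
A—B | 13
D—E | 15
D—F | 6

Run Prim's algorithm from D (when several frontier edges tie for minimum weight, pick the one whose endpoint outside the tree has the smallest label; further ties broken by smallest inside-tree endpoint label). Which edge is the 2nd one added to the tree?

D-F

Prim's algorithm from D:
Step 1: cheapest edge leaving the tree is B—D (3); add B.
Step 2: cheapest edge leaving the tree is D—F (6); add F.
Step 3: cheapest edge leaving the tree is B—C (7); add C.
Step 4: cheapest edge leaving the tree is D—G (11); add G.
Step 5: cheapest edge leaving the tree is A—G (5); add A.
Step 6: cheapest edge leaving the tree is B—E (13); add E.
The 2nd edge added is D—F.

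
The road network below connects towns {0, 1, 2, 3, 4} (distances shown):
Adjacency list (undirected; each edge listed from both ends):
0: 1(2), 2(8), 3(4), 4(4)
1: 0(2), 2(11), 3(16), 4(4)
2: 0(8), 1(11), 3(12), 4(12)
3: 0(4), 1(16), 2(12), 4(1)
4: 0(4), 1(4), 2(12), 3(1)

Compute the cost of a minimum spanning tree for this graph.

Prim's algorithm from 0:
Step 1: cheapest edge leaving the tree is 0-1 (2); add 1.
Step 2: cheapest edge leaving the tree is 0-3 (4); add 3.
Step 3: cheapest edge leaving the tree is 3-4 (1); add 4.
Step 4: cheapest edge leaving the tree is 0-2 (8); add 2.
MST edges: 0-1, 0-3, 3-4, 0-2; total weight 2+4+1+8 = 15.

15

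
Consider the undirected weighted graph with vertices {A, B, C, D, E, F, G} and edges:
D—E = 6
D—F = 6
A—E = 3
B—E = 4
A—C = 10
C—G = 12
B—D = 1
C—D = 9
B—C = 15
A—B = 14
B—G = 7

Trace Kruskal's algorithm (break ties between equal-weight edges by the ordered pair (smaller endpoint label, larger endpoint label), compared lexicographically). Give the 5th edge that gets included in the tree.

B-G

Sort edges by weight, then run Kruskal:
B—D (1): add — endpoints in different components.
A—E (3): add — endpoints in different components.
B—E (4): add — endpoints in different components.
D—E (6): skip — D and E already connected.
D—F (6): add — endpoints in different components.
B—G (7): add — endpoints in different components.
C—D (9): add — endpoints in different components.
The 5th edge added is B—G.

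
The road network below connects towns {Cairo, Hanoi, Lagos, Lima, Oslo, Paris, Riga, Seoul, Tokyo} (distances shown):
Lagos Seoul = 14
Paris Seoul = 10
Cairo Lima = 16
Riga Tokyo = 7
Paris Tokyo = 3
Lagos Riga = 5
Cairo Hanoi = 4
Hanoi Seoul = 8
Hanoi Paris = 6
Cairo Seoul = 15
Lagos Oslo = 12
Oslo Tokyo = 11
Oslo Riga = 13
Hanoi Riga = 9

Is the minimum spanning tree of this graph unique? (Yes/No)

Kruskal: consider edges lightest-first.
Paris Tokyo (3): add — endpoints in different components.
Cairo Hanoi (4): add — endpoints in different components.
Lagos Riga (5): add — endpoints in different components.
Hanoi Paris (6): add — endpoints in different components.
Riga Tokyo (7): add — endpoints in different components.
Hanoi Seoul (8): add — endpoints in different components.
Hanoi Riga (9): skip — Hanoi and Riga already connected.
Paris Seoul (10): skip — Paris and Seoul already connected.
Oslo Tokyo (11): add — endpoints in different components.
Lagos Oslo (12): skip — Oslo and Lagos already connected.
Oslo Riga (13): skip — Oslo and Riga already connected.
Lagos Seoul (14): skip — Lagos and Seoul already connected.
Cairo Seoul (15): skip — Cairo and Seoul already connected.
Cairo Lima (16): add — endpoints in different components.
Every non-tree edge has weight strictly greater than the heaviest edge on the tree path between its endpoints, so the MST is unique.

Yes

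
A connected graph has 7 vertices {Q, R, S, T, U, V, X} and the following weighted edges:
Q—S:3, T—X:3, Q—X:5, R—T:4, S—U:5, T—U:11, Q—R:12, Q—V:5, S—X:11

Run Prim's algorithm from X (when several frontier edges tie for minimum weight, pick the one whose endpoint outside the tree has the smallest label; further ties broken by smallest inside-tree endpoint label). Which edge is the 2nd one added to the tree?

Prim's algorithm from X:
Step 1: frontier [T—X 3, Q—X 5, S—X 11] → take T—X (3); add T.
Step 2: frontier [R—T 4, T—U 11, Q—X 5, S—X 11] → take R—T (4); add R.
Step 3: frontier [Q—R 12, T—U 11, Q—X 5, S—X 11] → take Q—X (5); add Q.
Step 4: frontier [Q—S 3, Q—V 5, T—U 11, S—X 11] → take Q—S (3); add S.
Step 5: frontier [Q—V 5, S—U 5, T—U 11] → take S—U (5); add U.
Step 6: frontier [Q—V 5] → take Q—V (5); add V.
The 2nd edge added is R—T.

R-T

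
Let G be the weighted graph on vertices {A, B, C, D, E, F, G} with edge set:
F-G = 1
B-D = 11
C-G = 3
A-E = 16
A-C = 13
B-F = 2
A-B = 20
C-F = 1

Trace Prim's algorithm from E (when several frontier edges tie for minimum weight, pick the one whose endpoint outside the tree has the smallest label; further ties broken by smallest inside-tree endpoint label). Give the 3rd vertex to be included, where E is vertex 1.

Grow the tree from E using Prim:
Step 1: cheapest edge leaving the tree is A-E (16); add A.
Step 2: cheapest edge leaving the tree is A-C (13); add C.
Step 3: cheapest edge leaving the tree is C-F (1); add F.
Step 4: cheapest edge leaving the tree is F-G (1); add G.
Step 5: cheapest edge leaving the tree is B-F (2); add B.
Step 6: cheapest edge leaving the tree is B-D (11); add D.
Vertex order: E, A, C, F, G, B, D. The 3rd vertex is C.

C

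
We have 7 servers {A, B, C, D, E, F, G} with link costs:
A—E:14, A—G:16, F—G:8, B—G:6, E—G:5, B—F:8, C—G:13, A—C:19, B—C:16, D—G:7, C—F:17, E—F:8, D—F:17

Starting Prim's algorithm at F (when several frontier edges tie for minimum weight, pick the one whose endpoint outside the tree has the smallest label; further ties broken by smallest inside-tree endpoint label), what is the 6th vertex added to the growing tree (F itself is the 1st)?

C

Prim, starting at F.
Step 1: frontier [B—F 8, E—F 8, F—G 8, C—F 17, D—F 17] → take B—F (8); add B.
Step 2: frontier [B—G 6, B—C 16, E—F 8, F—G 8, C—F 17, D—F 17] → take B—G (6); add G.
Step 3: frontier [B—C 16, E—F 8, C—F 17, D—F 17, E—G 5, D—G 7, C—G 13, A—G 16] → take E—G (5); add E.
Step 4: frontier [B—C 16, A—E 14, C—F 17, D—F 17, D—G 7, C—G 13, A—G 16] → take D—G (7); add D.
Step 5: frontier [B—C 16, A—E 14, C—F 17, C—G 13, A—G 16] → take C—G (13); add C.
Step 6: frontier [A—C 19, A—E 14, A—G 16] → take A—E (14); add A.
Vertex order: F, B, G, E, D, C, A. The 6th vertex is C.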